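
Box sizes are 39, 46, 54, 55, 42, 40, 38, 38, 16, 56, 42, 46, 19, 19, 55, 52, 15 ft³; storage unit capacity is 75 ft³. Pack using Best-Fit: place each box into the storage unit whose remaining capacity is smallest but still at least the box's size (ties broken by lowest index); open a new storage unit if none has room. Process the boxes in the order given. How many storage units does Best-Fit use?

39 ft³ → storage unit 1 (remaining 36 ft³)
46 ft³ → storage unit 2 (remaining 29 ft³)
54 ft³ → storage unit 3 (remaining 21 ft³)
55 ft³ → storage unit 4 (remaining 20 ft³)
42 ft³ → storage unit 5 (remaining 33 ft³)
40 ft³ → storage unit 6 (remaining 35 ft³)
38 ft³ → storage unit 7 (remaining 37 ft³)
38 ft³ → storage unit 8 (remaining 37 ft³)
16 ft³ → storage unit 4 (remaining 4 ft³)
56 ft³ → storage unit 9 (remaining 19 ft³)
42 ft³ → storage unit 10 (remaining 33 ft³)
46 ft³ → storage unit 11 (remaining 29 ft³)
19 ft³ → storage unit 9 (remaining 0 ft³)
19 ft³ → storage unit 3 (remaining 2 ft³)
55 ft³ → storage unit 12 (remaining 20 ft³)
52 ft³ → storage unit 13 (remaining 23 ft³)
15 ft³ → storage unit 12 (remaining 5 ft³)
Final storage units: [39] [46] [54,19] [55,16] [42] [40] [38] [38] [56,19] [42] [46] [55,15] [52].

13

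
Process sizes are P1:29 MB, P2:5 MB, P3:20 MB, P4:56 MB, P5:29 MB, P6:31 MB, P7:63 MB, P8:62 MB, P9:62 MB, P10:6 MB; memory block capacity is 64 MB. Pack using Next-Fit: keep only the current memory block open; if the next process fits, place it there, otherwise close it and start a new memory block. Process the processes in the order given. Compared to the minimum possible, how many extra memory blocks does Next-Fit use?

Next-Fit: [29,5,20] [56] [29,31] [63] [62] [62] [6] → 7 memory blocks.
Total size 363 MB; any packing needs at least ⌈363/64⌉ = 6 memory blocks.
An optimal packing achieves that bound: [63] [62] [62] [56,6] [31,29] [29,20,5] → 6 memory blocks.
Excess: 7 − 6 = 1.

1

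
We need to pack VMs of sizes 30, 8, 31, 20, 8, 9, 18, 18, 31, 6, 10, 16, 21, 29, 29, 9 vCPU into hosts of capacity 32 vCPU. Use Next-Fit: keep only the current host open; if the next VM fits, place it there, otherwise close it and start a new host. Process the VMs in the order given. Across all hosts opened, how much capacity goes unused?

91

host 1: place 30 vCPU, 2 vCPU left
host 2: place 8 vCPU, 24 vCPU left
host 3: place 31 vCPU, 1 vCPU left
host 4: place 20 vCPU, 12 vCPU left
host 4: place 8 vCPU, 4 vCPU left
host 5: place 9 vCPU, 23 vCPU left
host 5: place 18 vCPU, 5 vCPU left
host 6: place 18 vCPU, 14 vCPU left
host 7: place 31 vCPU, 1 vCPU left
host 8: place 6 vCPU, 26 vCPU left
host 8: place 10 vCPU, 16 vCPU left
host 8: place 16 vCPU, 0 vCPU left
host 9: place 21 vCPU, 11 vCPU left
host 10: place 29 vCPU, 3 vCPU left
host 11: place 29 vCPU, 3 vCPU left
host 12: place 9 vCPU, 23 vCPU left
12 hosts × 32 vCPU = 384 vCPU; used 293 vCPU; unused 91 vCPU.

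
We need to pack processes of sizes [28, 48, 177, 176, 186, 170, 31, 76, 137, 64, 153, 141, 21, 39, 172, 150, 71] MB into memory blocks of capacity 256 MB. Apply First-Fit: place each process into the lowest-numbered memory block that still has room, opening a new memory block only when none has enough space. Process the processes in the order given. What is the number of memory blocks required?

memory block 1: place 28 MB, 228 MB left
memory block 1: place 48 MB, 180 MB left
memory block 1: place 177 MB, 3 MB left
memory block 2: place 176 MB, 80 MB left
memory block 3: place 186 MB, 70 MB left
memory block 4: place 170 MB, 86 MB left
memory block 2: place 31 MB, 49 MB left
memory block 4: place 76 MB, 10 MB left
memory block 5: place 137 MB, 119 MB left
memory block 3: place 64 MB, 6 MB left
memory block 6: place 153 MB, 103 MB left
memory block 7: place 141 MB, 115 MB left
memory block 2: place 21 MB, 28 MB left
memory block 5: place 39 MB, 80 MB left
memory block 8: place 172 MB, 84 MB left
memory block 9: place 150 MB, 106 MB left
memory block 5: place 71 MB, 9 MB left
Final memory blocks: [28,48,177] [176,31,21] [186,64] [170,76] [137,39,71] [153] [141] [172] [150].

9 memory blocks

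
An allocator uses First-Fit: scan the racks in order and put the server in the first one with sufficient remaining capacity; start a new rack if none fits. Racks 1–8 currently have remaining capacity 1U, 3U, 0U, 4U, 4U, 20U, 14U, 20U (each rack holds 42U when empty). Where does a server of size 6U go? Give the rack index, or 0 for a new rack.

Racks with room: rack 6 (20U), rack 7 (14U), rack 8 (20U).
The first with room is rack 6.

6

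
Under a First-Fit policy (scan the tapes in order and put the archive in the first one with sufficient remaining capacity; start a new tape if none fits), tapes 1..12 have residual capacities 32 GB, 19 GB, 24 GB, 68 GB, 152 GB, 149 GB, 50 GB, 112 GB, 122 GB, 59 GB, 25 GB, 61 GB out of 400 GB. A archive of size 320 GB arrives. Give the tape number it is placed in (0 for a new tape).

No tape has ≥ 320 GB free, so a new tape is opened.

0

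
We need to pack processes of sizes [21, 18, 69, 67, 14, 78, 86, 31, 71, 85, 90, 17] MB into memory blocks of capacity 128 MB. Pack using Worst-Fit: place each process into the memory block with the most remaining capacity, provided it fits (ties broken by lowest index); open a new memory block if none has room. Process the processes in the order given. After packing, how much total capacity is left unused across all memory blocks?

249

21 MB → memory block 1 (remaining 107 MB)
18 MB → memory block 1 (remaining 89 MB)
69 MB → memory block 1 (remaining 20 MB)
67 MB → memory block 2 (remaining 61 MB)
14 MB → memory block 2 (remaining 47 MB)
78 MB → memory block 3 (remaining 50 MB)
86 MB → memory block 4 (remaining 42 MB)
31 MB → memory block 3 (remaining 19 MB)
71 MB → memory block 5 (remaining 57 MB)
85 MB → memory block 6 (remaining 43 MB)
90 MB → memory block 7 (remaining 38 MB)
17 MB → memory block 5 (remaining 40 MB)
7 memory blocks × 128 MB = 896 MB; used 647 MB; unused 249 MB.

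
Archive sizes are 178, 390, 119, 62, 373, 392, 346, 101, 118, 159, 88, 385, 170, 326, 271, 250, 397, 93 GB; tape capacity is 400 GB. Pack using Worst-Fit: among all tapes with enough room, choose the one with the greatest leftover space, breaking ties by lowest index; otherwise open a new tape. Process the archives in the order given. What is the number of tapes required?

12

tape 1: place 178 GB, 222 GB left
tape 2: place 390 GB, 10 GB left
tape 1: place 119 GB, 103 GB left
tape 1: place 62 GB, 41 GB left
tape 3: place 373 GB, 27 GB left
tape 4: place 392 GB, 8 GB left
tape 5: place 346 GB, 54 GB left
tape 6: place 101 GB, 299 GB left
tape 6: place 118 GB, 181 GB left
tape 6: place 159 GB, 22 GB left
tape 7: place 88 GB, 312 GB left
tape 8: place 385 GB, 15 GB left
tape 7: place 170 GB, 142 GB left
tape 9: place 326 GB, 74 GB left
tape 10: place 271 GB, 129 GB left
tape 11: place 250 GB, 150 GB left
tape 12: place 397 GB, 3 GB left
tape 11: place 93 GB, 57 GB left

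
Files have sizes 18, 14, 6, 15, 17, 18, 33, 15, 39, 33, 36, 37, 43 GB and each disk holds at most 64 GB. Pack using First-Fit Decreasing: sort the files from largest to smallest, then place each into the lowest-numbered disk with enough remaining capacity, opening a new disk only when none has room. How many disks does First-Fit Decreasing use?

Sorted descending: 43, 39, 37, 36, 33, 33, 18, 18, 17, 15, 15, 14, 6.
43 GB → disk 1 (remaining 21 GB)
39 GB → disk 2 (remaining 25 GB)
37 GB → disk 3 (remaining 27 GB)
36 GB → disk 4 (remaining 28 GB)
33 GB → disk 5 (remaining 31 GB)
33 GB → disk 6 (remaining 31 GB)
18 GB → disk 1 (remaining 3 GB)
18 GB → disk 2 (remaining 7 GB)
17 GB → disk 3 (remaining 10 GB)
15 GB → disk 4 (remaining 13 GB)
15 GB → disk 5 (remaining 16 GB)
14 GB → disk 5 (remaining 2 GB)
6 GB → disk 2 (remaining 1 GB)
Final disks: [43,18] [39,18,6] [37,17] [36,15] [33,15,14] [33].

6 disks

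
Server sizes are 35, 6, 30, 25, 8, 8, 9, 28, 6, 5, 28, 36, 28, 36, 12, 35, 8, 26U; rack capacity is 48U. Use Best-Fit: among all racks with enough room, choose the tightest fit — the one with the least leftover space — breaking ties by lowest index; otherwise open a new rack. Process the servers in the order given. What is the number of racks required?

35U → rack 1 (remaining 13U)
6U → rack 1 (remaining 7U)
30U → rack 2 (remaining 18U)
25U → rack 3 (remaining 23U)
8U → rack 2 (remaining 10U)
8U → rack 2 (remaining 2U)
9U → rack 3 (remaining 14U)
28U → rack 4 (remaining 20U)
6U → rack 1 (remaining 1U)
5U → rack 3 (remaining 9U)
28U → rack 5 (remaining 20U)
36U → rack 6 (remaining 12U)
28U → rack 7 (remaining 20U)
36U → rack 8 (remaining 12U)
12U → rack 6 (remaining 0U)
35U → rack 9 (remaining 13U)
8U → rack 3 (remaining 1U)
26U → rack 10 (remaining 22U)
Final racks: [35,6,6] [30,8,8] [25,9,5,8] [28] [28] [36,12] [28] [36] [35] [26].

10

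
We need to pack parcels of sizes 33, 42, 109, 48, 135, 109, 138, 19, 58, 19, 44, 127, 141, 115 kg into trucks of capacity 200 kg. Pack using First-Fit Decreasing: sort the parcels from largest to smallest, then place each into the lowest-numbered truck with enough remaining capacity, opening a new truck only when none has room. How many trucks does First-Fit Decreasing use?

7

Sorted descending: 141, 138, 135, 127, 115, 109, 109, 58, 48, 44, 42, 33, 19, 19.
truck 1: place 141 kg, 59 kg left
truck 2: place 138 kg, 62 kg left
truck 3: place 135 kg, 65 kg left
truck 4: place 127 kg, 73 kg left
truck 5: place 115 kg, 85 kg left
truck 6: place 109 kg, 91 kg left
truck 7: place 109 kg, 91 kg left
truck 1: place 58 kg, 1 kg left
truck 2: place 48 kg, 14 kg left
truck 3: place 44 kg, 21 kg left
truck 4: place 42 kg, 31 kg left
truck 5: place 33 kg, 52 kg left
truck 3: place 19 kg, 2 kg left
truck 4: place 19 kg, 12 kg left
Final trucks: [141,58] [138,48] [135,44,19] [127,42,19] [115,33] [109] [109].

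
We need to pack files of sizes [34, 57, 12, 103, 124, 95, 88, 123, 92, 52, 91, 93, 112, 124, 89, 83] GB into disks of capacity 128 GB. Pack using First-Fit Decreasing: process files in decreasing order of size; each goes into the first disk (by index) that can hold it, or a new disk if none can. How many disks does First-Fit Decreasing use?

Sorted descending: 124, 124, 123, 112, 103, 95, 93, 92, 91, 89, 88, 83, 57, 52, 34, 12.
disk 1: place 124 GB, 4 GB left
disk 2: place 124 GB, 4 GB left
disk 3: place 123 GB, 5 GB left
disk 4: place 112 GB, 16 GB left
disk 5: place 103 GB, 25 GB left
disk 6: place 95 GB, 33 GB left
disk 7: place 93 GB, 35 GB left
disk 8: place 92 GB, 36 GB left
disk 9: place 91 GB, 37 GB left
disk 10: place 89 GB, 39 GB left
disk 11: place 88 GB, 40 GB left
disk 12: place 83 GB, 45 GB left
disk 13: place 57 GB, 71 GB left
disk 13: place 52 GB, 19 GB left
disk 7: place 34 GB, 1 GB left
disk 4: place 12 GB, 4 GB left
Final disks: [124] [124] [123] [112,12] [103] [95] [93,34] [92] [91] [89] [88] [83] [57,52].

13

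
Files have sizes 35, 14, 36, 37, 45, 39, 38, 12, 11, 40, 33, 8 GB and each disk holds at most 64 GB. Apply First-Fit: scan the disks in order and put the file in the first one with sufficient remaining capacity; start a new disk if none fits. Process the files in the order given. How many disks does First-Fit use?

Put 35 GB in disk 1; 29 GB remain.
Put 14 GB in disk 1; 15 GB remain.
Put 36 GB in disk 2; 28 GB remain.
Put 37 GB in disk 3; 27 GB remain.
Put 45 GB in disk 4; 19 GB remain.
Put 39 GB in disk 5; 25 GB remain.
Put 38 GB in disk 6; 26 GB remain.
Put 12 GB in disk 1; 3 GB remain.
Put 11 GB in disk 2; 17 GB remain.
Put 40 GB in disk 7; 24 GB remain.
Put 33 GB in disk 8; 31 GB remain.
Put 8 GB in disk 2; 9 GB remain.
Final disks: [35,14,12] [36,11,8] [37] [45] [39] [38] [40] [33].

8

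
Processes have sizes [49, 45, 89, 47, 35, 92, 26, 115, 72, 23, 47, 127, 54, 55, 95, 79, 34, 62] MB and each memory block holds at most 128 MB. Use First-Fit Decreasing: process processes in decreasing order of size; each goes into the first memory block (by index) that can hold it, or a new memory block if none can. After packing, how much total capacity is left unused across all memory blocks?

134

Sorted descending: 127, 115, 95, 92, 89, 79, 72, 62, 55, 54, 49, 47, 47, 45, 35, 34, 26, 23.
127 MB → memory block 1 (remaining 1 MB)
115 MB → memory block 2 (remaining 13 MB)
95 MB → memory block 3 (remaining 33 MB)
92 MB → memory block 4 (remaining 36 MB)
89 MB → memory block 5 (remaining 39 MB)
79 MB → memory block 6 (remaining 49 MB)
72 MB → memory block 7 (remaining 56 MB)
62 MB → memory block 8 (remaining 66 MB)
55 MB → memory block 7 (remaining 1 MB)
54 MB → memory block 8 (remaining 12 MB)
49 MB → memory block 6 (remaining 0 MB)
47 MB → memory block 9 (remaining 81 MB)
47 MB → memory block 9 (remaining 34 MB)
45 MB → memory block 10 (remaining 83 MB)
35 MB → memory block 4 (remaining 1 MB)
34 MB → memory block 5 (remaining 5 MB)
26 MB → memory block 3 (remaining 7 MB)
23 MB → memory block 9 (remaining 11 MB)
10 memory blocks × 128 MB = 1280 MB; used 1146 MB; unused 134 MB.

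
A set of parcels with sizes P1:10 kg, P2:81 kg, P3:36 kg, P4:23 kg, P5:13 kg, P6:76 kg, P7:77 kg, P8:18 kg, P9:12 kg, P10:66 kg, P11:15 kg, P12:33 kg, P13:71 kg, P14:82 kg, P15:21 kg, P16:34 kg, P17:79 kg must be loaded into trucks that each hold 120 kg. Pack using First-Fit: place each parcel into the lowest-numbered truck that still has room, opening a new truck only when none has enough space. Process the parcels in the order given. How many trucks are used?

8 trucks

Put P1 (10 kg) in truck 1; 110 kg remain.
Put P2 (81 kg) in truck 1; 29 kg remain.
Put P3 (36 kg) in truck 2; 84 kg remain.
Put P4 (23 kg) in truck 1; 6 kg remain.
Put P5 (13 kg) in truck 2; 71 kg remain.
Put P6 (76 kg) in truck 3; 44 kg remain.
Put P7 (77 kg) in truck 4; 43 kg remain.
Put P8 (18 kg) in truck 2; 53 kg remain.
Put P9 (12 kg) in truck 2; 41 kg remain.
Put P10 (66 kg) in truck 5; 54 kg remain.
Put P11 (15 kg) in truck 2; 26 kg remain.
Put P12 (33 kg) in truck 3; 11 kg remain.
Put P13 (71 kg) in truck 6; 49 kg remain.
Put P14 (82 kg) in truck 7; 38 kg remain.
Put P15 (21 kg) in truck 2; 5 kg remain.
Put P16 (34 kg) in truck 4; 9 kg remain.
Put P17 (79 kg) in truck 8; 41 kg remain.
Final trucks: [10,81,23] [36,13,18,12,15,21] [76,33] [77,34] [66] [71] [82] [79].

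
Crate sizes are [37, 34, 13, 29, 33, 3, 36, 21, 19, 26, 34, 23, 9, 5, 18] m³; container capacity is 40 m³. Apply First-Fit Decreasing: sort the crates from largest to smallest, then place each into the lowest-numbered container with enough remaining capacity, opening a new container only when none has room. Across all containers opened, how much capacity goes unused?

Sorted descending: 37, 36, 34, 34, 33, 29, 26, 23, 21, 19, 18, 13, 9, 5, 3.
Put 37 m³ in container 1; 3 m³ remain.
Put 36 m³ in container 2; 4 m³ remain.
Put 34 m³ in container 3; 6 m³ remain.
Put 34 m³ in container 4; 6 m³ remain.
Put 33 m³ in container 5; 7 m³ remain.
Put 29 m³ in container 6; 11 m³ remain.
Put 26 m³ in container 7; 14 m³ remain.
Put 23 m³ in container 8; 17 m³ remain.
Put 21 m³ in container 9; 19 m³ remain.
Put 19 m³ in container 9; 0 m³ remain.
Put 18 m³ in container 10; 22 m³ remain.
Put 13 m³ in container 7; 1 m³ remain.
Put 9 m³ in container 6; 2 m³ remain.
Put 5 m³ in container 3; 1 m³ remain.
Put 3 m³ in container 1; 0 m³ remain.
10 containers × 40 m³ = 400 m³; used 340 m³; unused 60 m³.

60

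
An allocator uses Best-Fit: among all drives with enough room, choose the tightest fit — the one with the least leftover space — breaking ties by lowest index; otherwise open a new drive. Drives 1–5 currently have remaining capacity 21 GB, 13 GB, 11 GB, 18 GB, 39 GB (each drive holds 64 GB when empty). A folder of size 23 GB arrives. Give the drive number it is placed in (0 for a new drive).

5

Drives with room: drive 5 (39 GB).
Tightest fit is drive 5 with 39 GB free.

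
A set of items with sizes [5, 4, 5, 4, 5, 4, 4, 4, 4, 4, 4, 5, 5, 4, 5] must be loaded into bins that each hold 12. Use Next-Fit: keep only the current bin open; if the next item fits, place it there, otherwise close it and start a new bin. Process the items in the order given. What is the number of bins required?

bin 1: place 5, 7 left
bin 1: place 4, 3 left
bin 2: place 5, 7 left
bin 2: place 4, 3 left
bin 3: place 5, 7 left
bin 3: place 4, 3 left
bin 4: place 4, 8 left
bin 4: place 4, 4 left
bin 4: place 4, 0 left
bin 5: place 4, 8 left
bin 5: place 4, 4 left
bin 6: place 5, 7 left
bin 6: place 5, 2 left
bin 7: place 4, 8 left
bin 7: place 5, 3 left

7 bins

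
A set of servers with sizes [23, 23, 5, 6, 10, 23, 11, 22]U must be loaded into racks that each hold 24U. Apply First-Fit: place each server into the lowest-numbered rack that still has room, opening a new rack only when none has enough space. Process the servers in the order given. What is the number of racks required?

23U → rack 1 (remaining 1U)
23U → rack 2 (remaining 1U)
5U → rack 3 (remaining 19U)
6U → rack 3 (remaining 13U)
10U → rack 3 (remaining 3U)
23U → rack 4 (remaining 1U)
11U → rack 5 (remaining 13U)
22U → rack 6 (remaining 2U)
Final racks: [23] [23] [5,6,10] [23] [11] [22].

6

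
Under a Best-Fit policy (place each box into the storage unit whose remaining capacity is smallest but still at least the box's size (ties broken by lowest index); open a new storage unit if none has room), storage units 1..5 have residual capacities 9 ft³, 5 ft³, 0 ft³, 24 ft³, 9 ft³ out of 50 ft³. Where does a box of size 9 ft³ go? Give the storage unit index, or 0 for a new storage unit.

1

Storage units with room: storage unit 1 (9 ft³), storage unit 4 (24 ft³), storage unit 5 (9 ft³).
Tightest fit is storage unit 1 with 9 ft³ free.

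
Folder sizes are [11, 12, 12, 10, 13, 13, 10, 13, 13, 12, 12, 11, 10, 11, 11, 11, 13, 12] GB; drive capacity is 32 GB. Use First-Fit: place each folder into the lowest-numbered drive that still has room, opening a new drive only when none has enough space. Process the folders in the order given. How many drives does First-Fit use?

Put 11 GB in drive 1; 21 GB remain.
Put 12 GB in drive 1; 9 GB remain.
Put 12 GB in drive 2; 20 GB remain.
Put 10 GB in drive 2; 10 GB remain.
Put 13 GB in drive 3; 19 GB remain.
Put 13 GB in drive 3; 6 GB remain.
Put 10 GB in drive 2; 0 GB remain.
Put 13 GB in drive 4; 19 GB remain.
Put 13 GB in drive 4; 6 GB remain.
Put 12 GB in drive 5; 20 GB remain.
Put 12 GB in drive 5; 8 GB remain.
Put 11 GB in drive 6; 21 GB remain.
Put 10 GB in drive 6; 11 GB remain.
Put 11 GB in drive 6; 0 GB remain.
Put 11 GB in drive 7; 21 GB remain.
Put 11 GB in drive 7; 10 GB remain.
Put 13 GB in drive 8; 19 GB remain.
Put 12 GB in drive 8; 7 GB remain.
Final drives: [11,12] [12,10,10] [13,13] [13,13] [12,12] [11,10,11] [11,11] [13,12].

8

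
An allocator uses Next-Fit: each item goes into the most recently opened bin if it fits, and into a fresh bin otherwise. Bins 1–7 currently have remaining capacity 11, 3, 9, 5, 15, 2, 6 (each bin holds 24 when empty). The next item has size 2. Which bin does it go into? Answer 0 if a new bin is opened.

Next-Fit only looks at bin 7, which has 6 free.
2 fits there.

7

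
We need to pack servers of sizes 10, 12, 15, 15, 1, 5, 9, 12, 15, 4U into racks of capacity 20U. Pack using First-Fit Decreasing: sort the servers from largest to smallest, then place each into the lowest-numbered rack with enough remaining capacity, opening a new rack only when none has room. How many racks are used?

6

Sorted descending: 15, 15, 15, 12, 12, 10, 9, 5, 4, 1.
15U → rack 1 (remaining 5U)
15U → rack 2 (remaining 5U)
15U → rack 3 (remaining 5U)
12U → rack 4 (remaining 8U)
12U → rack 5 (remaining 8U)
10U → rack 6 (remaining 10U)
9U → rack 6 (remaining 1U)
5U → rack 1 (remaining 0U)
4U → rack 2 (remaining 1U)
1U → rack 2 (remaining 0U)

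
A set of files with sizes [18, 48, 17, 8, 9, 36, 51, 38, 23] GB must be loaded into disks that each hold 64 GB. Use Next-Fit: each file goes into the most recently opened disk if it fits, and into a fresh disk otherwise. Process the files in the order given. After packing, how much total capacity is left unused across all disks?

136

disk 1: place 18 GB, 46 GB left
disk 2: place 48 GB, 16 GB left
disk 3: place 17 GB, 47 GB left
disk 3: place 8 GB, 39 GB left
disk 3: place 9 GB, 30 GB left
disk 4: place 36 GB, 28 GB left
disk 5: place 51 GB, 13 GB left
disk 6: place 38 GB, 26 GB left
disk 6: place 23 GB, 3 GB left
6 disks × 64 GB = 384 GB; used 248 GB; unused 136 GB.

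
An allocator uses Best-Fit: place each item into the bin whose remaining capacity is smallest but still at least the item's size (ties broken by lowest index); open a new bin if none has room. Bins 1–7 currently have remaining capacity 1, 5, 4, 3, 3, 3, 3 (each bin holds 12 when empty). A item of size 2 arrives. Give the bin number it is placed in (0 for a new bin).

Bins with room: bin 2 (5), bin 3 (4), bin 4 (3), bin 5 (3), bin 6 (3), bin 7 (3).
Tightest fit is bin 4 with 3 free.

4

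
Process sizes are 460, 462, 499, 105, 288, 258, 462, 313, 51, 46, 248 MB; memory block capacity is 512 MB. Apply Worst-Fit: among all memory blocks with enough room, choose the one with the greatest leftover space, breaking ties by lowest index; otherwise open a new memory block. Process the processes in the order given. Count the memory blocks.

460 MB → memory block 1 (remaining 52 MB)
462 MB → memory block 2 (remaining 50 MB)
499 MB → memory block 3 (remaining 13 MB)
105 MB → memory block 4 (remaining 407 MB)
288 MB → memory block 4 (remaining 119 MB)
258 MB → memory block 5 (remaining 254 MB)
462 MB → memory block 6 (remaining 50 MB)
313 MB → memory block 7 (remaining 199 MB)
51 MB → memory block 5 (remaining 203 MB)
46 MB → memory block 5 (remaining 157 MB)
248 MB → memory block 8 (remaining 264 MB)

8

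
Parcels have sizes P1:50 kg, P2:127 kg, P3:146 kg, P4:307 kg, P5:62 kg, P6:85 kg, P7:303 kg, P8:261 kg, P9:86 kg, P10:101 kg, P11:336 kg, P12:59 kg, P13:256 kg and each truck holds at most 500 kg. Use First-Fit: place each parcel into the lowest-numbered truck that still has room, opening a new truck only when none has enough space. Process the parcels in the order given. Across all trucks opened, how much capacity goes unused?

821

Put P1 (50 kg) in truck 1; 450 kg remain.
Put P2 (127 kg) in truck 1; 323 kg remain.
Put P3 (146 kg) in truck 1; 177 kg remain.
Put P4 (307 kg) in truck 2; 193 kg remain.
Put P5 (62 kg) in truck 1; 115 kg remain.
Put P6 (85 kg) in truck 1; 30 kg remain.
Put P7 (303 kg) in truck 3; 197 kg remain.
Put P8 (261 kg) in truck 4; 239 kg remain.
Put P9 (86 kg) in truck 2; 107 kg remain.
Put P10 (101 kg) in truck 2; 6 kg remain.
Put P11 (336 kg) in truck 5; 164 kg remain.
Put P12 (59 kg) in truck 3; 138 kg remain.
Put P13 (256 kg) in truck 6; 244 kg remain.
6 trucks × 500 kg = 3000 kg; used 2179 kg; unused 821 kg.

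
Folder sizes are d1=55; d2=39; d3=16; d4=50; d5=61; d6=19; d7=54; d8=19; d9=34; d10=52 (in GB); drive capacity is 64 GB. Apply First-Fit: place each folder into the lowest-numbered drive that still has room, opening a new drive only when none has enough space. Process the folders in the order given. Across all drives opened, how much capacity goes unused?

drive 1: place d1 (55 GB), 9 GB left
drive 2: place d2 (39 GB), 25 GB left
drive 2: place d3 (16 GB), 9 GB left
drive 3: place d4 (50 GB), 14 GB left
drive 4: place d5 (61 GB), 3 GB left
drive 5: place d6 (19 GB), 45 GB left
drive 6: place d7 (54 GB), 10 GB left
drive 5: place d8 (19 GB), 26 GB left
drive 7: place d9 (34 GB), 30 GB left
drive 8: place d10 (52 GB), 12 GB left
8 drives × 64 GB = 512 GB; used 399 GB; unused 113 GB.

113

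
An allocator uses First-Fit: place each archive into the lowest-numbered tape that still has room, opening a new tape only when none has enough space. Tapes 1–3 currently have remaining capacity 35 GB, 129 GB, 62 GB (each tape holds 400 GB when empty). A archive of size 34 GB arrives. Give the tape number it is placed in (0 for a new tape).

1

Tapes with room: tape 1 (35 GB), tape 2 (129 GB), tape 3 (62 GB).
The first with room is tape 1.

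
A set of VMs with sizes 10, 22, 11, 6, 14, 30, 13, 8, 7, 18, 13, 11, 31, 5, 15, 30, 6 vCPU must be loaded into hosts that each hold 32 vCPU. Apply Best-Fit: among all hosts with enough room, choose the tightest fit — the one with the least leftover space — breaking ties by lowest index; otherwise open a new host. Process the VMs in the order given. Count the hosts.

9

host 1: place 10 vCPU, 22 vCPU left
host 1: place 22 vCPU, 0 vCPU left
host 2: place 11 vCPU, 21 vCPU left
host 2: place 6 vCPU, 15 vCPU left
host 2: place 14 vCPU, 1 vCPU left
host 3: place 30 vCPU, 2 vCPU left
host 4: place 13 vCPU, 19 vCPU left
host 4: place 8 vCPU, 11 vCPU left
host 4: place 7 vCPU, 4 vCPU left
host 5: place 18 vCPU, 14 vCPU left
host 5: place 13 vCPU, 1 vCPU left
host 6: place 11 vCPU, 21 vCPU left
host 7: place 31 vCPU, 1 vCPU left
host 6: place 5 vCPU, 16 vCPU left
host 6: place 15 vCPU, 1 vCPU left
host 8: place 30 vCPU, 2 vCPU left
host 9: place 6 vCPU, 26 vCPU left
Final hosts: [10,22] [11,6,14] [30] [13,8,7] [18,13] [11,5,15] [31] [30] [6].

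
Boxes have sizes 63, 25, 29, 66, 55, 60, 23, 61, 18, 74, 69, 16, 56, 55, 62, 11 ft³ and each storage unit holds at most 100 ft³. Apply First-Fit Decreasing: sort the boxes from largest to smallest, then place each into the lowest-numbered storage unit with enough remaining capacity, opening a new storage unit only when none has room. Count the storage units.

10

Sorted descending: 74, 69, 66, 63, 62, 61, 60, 56, 55, 55, 29, 25, 23, 18, 16, 11.
Put 74 ft³ in storage unit 1; 26 ft³ remain.
Put 69 ft³ in storage unit 2; 31 ft³ remain.
Put 66 ft³ in storage unit 3; 34 ft³ remain.
Put 63 ft³ in storage unit 4; 37 ft³ remain.
Put 62 ft³ in storage unit 5; 38 ft³ remain.
Put 61 ft³ in storage unit 6; 39 ft³ remain.
Put 60 ft³ in storage unit 7; 40 ft³ remain.
Put 56 ft³ in storage unit 8; 44 ft³ remain.
Put 55 ft³ in storage unit 9; 45 ft³ remain.
Put 55 ft³ in storage unit 10; 45 ft³ remain.
Put 29 ft³ in storage unit 2; 2 ft³ remain.
Put 25 ft³ in storage unit 1; 1 ft³ remain.
Put 23 ft³ in storage unit 3; 11 ft³ remain.
Put 18 ft³ in storage unit 4; 19 ft³ remain.
Put 16 ft³ in storage unit 4; 3 ft³ remain.
Put 11 ft³ in storage unit 3; 0 ft³ remain.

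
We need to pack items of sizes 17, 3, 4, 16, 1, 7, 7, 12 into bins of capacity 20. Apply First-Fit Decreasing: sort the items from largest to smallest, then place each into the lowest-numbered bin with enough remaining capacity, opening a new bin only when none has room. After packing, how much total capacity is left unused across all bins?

Sorted descending: 17, 16, 12, 7, 7, 4, 3, 1.
bin 1: place 17, 3 left
bin 2: place 16, 4 left
bin 3: place 12, 8 left
bin 3: place 7, 1 left
bin 4: place 7, 13 left
bin 2: place 4, 0 left
bin 1: place 3, 0 left
bin 3: place 1, 0 left
4 bins × 20 = 80; used 67; unused 13.

13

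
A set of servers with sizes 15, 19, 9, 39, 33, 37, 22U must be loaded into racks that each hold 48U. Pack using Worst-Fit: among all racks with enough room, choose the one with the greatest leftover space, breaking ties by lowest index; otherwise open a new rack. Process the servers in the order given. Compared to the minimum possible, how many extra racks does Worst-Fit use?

1

Worst-Fit: [15,19,9] [39] [33] [37] [22] → 5 racks.
Total size 174U; any packing needs at least ⌈174/48⌉ = 4 racks.
An optimal packing achieves that bound: [39,9] [37] [33,15] [22,19] → 4 racks.
Excess: 5 − 4 = 1.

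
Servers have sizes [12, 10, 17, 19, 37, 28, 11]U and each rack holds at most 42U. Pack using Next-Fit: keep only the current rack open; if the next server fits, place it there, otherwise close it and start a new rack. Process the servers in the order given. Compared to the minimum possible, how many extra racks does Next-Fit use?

Next-Fit: [12,10,17] [19] [37] [28,11] → 4 racks.
Total size 134U; any packing needs at least ⌈134/42⌉ = 4 racks.
So 4 is already optimal.

0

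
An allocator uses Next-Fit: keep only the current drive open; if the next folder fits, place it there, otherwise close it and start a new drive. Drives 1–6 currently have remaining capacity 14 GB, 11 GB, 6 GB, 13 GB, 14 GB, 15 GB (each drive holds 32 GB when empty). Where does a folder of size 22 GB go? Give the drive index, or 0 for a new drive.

Next-Fit only looks at drive 6, which has 15 GB free.
22 GB does not fit, so a new drive is opened.

0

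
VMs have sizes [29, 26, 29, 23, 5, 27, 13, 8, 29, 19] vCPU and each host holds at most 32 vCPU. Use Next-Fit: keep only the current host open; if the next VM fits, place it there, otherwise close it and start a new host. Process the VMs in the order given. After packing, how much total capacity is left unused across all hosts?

host 1: place 29 vCPU, 3 vCPU left
host 2: place 26 vCPU, 6 vCPU left
host 3: place 29 vCPU, 3 vCPU left
host 4: place 23 vCPU, 9 vCPU left
host 4: place 5 vCPU, 4 vCPU left
host 5: place 27 vCPU, 5 vCPU left
host 6: place 13 vCPU, 19 vCPU left
host 6: place 8 vCPU, 11 vCPU left
host 7: place 29 vCPU, 3 vCPU left
host 8: place 19 vCPU, 13 vCPU left
8 hosts × 32 vCPU = 256 vCPU; used 208 vCPU; unused 48 vCPU.

48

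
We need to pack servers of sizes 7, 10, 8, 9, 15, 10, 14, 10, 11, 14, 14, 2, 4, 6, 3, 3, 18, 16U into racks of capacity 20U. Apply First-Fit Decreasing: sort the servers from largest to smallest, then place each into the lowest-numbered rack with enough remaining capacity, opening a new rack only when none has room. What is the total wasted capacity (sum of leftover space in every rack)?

26

Sorted descending: 18, 16, 15, 14, 14, 14, 11, 10, 10, 10, 9, 8, 7, 6, 4, 3, 3, 2.
rack 1: place 18U, 2U left
rack 2: place 16U, 4U left
rack 3: place 15U, 5U left
rack 4: place 14U, 6U left
rack 5: place 14U, 6U left
rack 6: place 14U, 6U left
rack 7: place 11U, 9U left
rack 8: place 10U, 10U left
rack 8: place 10U, 0U left
rack 9: place 10U, 10U left
rack 7: place 9U, 0U left
rack 9: place 8U, 2U left
rack 10: place 7U, 13U left
rack 4: place 6U, 0U left
rack 2: place 4U, 0U left
rack 3: place 3U, 2U left
rack 5: place 3U, 3U left
rack 1: place 2U, 0U left
10 racks × 20U = 200U; used 174U; unused 26U.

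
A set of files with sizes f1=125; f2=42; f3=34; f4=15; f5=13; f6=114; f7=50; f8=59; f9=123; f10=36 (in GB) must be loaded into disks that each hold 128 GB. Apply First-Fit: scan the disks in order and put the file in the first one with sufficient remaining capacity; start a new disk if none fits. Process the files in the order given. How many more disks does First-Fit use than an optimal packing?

1

First-Fit: [125] [42,34,15,13] [114] [50,59] [123] [36] → 6 disks.
Total size 611 GB; any packing needs at least ⌈611/128⌉ = 5 disks.
An optimal packing achieves that bound: [125] [123] [114,13] [59,50,15] [42,36,34] → 5 disks.
Excess: 6 − 5 = 1.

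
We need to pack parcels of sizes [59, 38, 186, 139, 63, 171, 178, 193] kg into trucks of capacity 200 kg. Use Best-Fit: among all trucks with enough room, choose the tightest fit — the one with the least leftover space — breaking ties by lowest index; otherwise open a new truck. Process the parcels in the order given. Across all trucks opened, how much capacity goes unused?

59 kg → truck 1 (remaining 141 kg)
38 kg → truck 1 (remaining 103 kg)
186 kg → truck 2 (remaining 14 kg)
139 kg → truck 3 (remaining 61 kg)
63 kg → truck 1 (remaining 40 kg)
171 kg → truck 4 (remaining 29 kg)
178 kg → truck 5 (remaining 22 kg)
193 kg → truck 6 (remaining 7 kg)
6 trucks × 200 kg = 1200 kg; used 1027 kg; unused 173 kg.

173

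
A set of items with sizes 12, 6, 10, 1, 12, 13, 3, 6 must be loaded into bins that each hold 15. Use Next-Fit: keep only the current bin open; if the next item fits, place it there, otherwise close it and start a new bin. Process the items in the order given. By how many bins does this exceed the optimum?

1

Next-Fit: [12] [6] [10,1] [12] [13] [3,6] → 6 bins.
Total size 63; any packing needs at least ⌈63/15⌉ = 5 bins.
An optimal packing achieves that bound: [13,1] [12,3] [12] [10] [6,6] → 5 bins.
Excess: 6 − 5 = 1.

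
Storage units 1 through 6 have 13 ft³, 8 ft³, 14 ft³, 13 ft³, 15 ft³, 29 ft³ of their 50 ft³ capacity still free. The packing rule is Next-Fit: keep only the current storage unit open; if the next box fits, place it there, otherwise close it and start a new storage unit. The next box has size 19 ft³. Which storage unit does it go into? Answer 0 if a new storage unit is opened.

Next-Fit only looks at storage unit 6, which has 29 ft³ free.
19 ft³ fits there.

6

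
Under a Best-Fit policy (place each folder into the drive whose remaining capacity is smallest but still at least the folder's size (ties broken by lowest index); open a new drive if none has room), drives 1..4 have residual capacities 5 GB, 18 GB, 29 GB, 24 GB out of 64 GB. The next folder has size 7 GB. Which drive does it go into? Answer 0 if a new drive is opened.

Drives with room: drive 2 (18 GB), drive 3 (29 GB), drive 4 (24 GB).
Tightest fit is drive 2 with 18 GB free.

2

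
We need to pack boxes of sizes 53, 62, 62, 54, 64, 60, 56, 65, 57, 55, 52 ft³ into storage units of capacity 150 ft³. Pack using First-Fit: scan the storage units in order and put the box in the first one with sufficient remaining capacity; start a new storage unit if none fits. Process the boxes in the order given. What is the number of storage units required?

6

storage unit 1: place 53 ft³, 97 ft³ left
storage unit 1: place 62 ft³, 35 ft³ left
storage unit 2: place 62 ft³, 88 ft³ left
storage unit 2: place 54 ft³, 34 ft³ left
storage unit 3: place 64 ft³, 86 ft³ left
storage unit 3: place 60 ft³, 26 ft³ left
storage unit 4: place 56 ft³, 94 ft³ left
storage unit 4: place 65 ft³, 29 ft³ left
storage unit 5: place 57 ft³, 93 ft³ left
storage unit 5: place 55 ft³, 38 ft³ left
storage unit 6: place 52 ft³, 98 ft³ left
Final storage units: [53,62] [62,54] [64,60] [56,65] [57,55] [52].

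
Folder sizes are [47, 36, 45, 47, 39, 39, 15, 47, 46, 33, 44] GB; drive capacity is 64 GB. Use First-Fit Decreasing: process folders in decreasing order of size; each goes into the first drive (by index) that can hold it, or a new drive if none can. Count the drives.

10 drives

Sorted descending: 47, 47, 47, 46, 45, 44, 39, 39, 36, 33, 15.
Put 47 GB in drive 1; 17 GB remain.
Put 47 GB in drive 2; 17 GB remain.
Put 47 GB in drive 3; 17 GB remain.
Put 46 GB in drive 4; 18 GB remain.
Put 45 GB in drive 5; 19 GB remain.
Put 44 GB in drive 6; 20 GB remain.
Put 39 GB in drive 7; 25 GB remain.
Put 39 GB in drive 8; 25 GB remain.
Put 36 GB in drive 9; 28 GB remain.
Put 33 GB in drive 10; 31 GB remain.
Put 15 GB in drive 1; 2 GB remain.
Final drives: [47,15] [47] [47] [46] [45] [44] [39] [39] [36] [33].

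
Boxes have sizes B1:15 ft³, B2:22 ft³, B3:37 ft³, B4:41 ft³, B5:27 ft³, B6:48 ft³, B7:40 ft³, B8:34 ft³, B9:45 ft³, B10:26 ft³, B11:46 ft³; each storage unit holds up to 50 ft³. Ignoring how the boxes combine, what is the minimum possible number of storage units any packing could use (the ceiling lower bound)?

8 storage units

Total size = 15 + 22 + 37 + 41 + 27 + 48 + 40 + 34 + 45 + 26 + 46 = 381 ft³.
⌈381 / 50⌉ = 8.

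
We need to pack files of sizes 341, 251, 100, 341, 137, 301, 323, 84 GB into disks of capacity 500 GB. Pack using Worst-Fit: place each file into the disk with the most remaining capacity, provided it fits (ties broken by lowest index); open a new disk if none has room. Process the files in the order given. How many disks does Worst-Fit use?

5

341 GB → disk 1 (remaining 159 GB)
251 GB → disk 2 (remaining 249 GB)
100 GB → disk 2 (remaining 149 GB)
341 GB → disk 3 (remaining 159 GB)
137 GB → disk 1 (remaining 22 GB)
301 GB → disk 4 (remaining 199 GB)
323 GB → disk 5 (remaining 177 GB)
84 GB → disk 4 (remaining 115 GB)
Final disks: [341,137] [251,100] [341] [301,84] [323].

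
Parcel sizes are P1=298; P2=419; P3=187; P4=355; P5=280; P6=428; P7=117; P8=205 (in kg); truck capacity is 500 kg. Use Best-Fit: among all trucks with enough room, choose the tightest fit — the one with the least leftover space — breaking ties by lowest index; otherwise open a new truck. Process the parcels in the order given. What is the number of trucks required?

5 trucks

truck 1: place P1 (298 kg), 202 kg left
truck 2: place P2 (419 kg), 81 kg left
truck 1: place P3 (187 kg), 15 kg left
truck 3: place P4 (355 kg), 145 kg left
truck 4: place P5 (280 kg), 220 kg left
truck 5: place P6 (428 kg), 72 kg left
truck 3: place P7 (117 kg), 28 kg left
truck 4: place P8 (205 kg), 15 kg left
Final trucks: [298,187] [419] [355,117] [280,205] [428].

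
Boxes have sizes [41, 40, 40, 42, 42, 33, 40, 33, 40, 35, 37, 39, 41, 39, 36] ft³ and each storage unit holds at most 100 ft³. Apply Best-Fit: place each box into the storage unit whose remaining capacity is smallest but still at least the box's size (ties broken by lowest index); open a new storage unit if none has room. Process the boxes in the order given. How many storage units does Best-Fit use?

8 storage units

storage unit 1: place 41 ft³, 59 ft³ left
storage unit 1: place 40 ft³, 19 ft³ left
storage unit 2: place 40 ft³, 60 ft³ left
storage unit 2: place 42 ft³, 18 ft³ left
storage unit 3: place 42 ft³, 58 ft³ left
storage unit 3: place 33 ft³, 25 ft³ left
storage unit 4: place 40 ft³, 60 ft³ left
storage unit 4: place 33 ft³, 27 ft³ left
storage unit 5: place 40 ft³, 60 ft³ left
storage unit 5: place 35 ft³, 25 ft³ left
storage unit 6: place 37 ft³, 63 ft³ left
storage unit 6: place 39 ft³, 24 ft³ left
storage unit 7: place 41 ft³, 59 ft³ left
storage unit 7: place 39 ft³, 20 ft³ left
storage unit 8: place 36 ft³, 64 ft³ left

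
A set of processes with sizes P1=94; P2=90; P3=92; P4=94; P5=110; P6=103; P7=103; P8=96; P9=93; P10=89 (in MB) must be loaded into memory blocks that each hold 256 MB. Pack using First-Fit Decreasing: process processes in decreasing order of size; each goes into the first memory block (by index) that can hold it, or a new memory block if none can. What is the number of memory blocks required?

Sorted descending: 110, 103, 103, 96, 94, 94, 93, 92, 90, 89.
Put 110 MB in memory block 1; 146 MB remain.
Put 103 MB in memory block 1; 43 MB remain.
Put 103 MB in memory block 2; 153 MB remain.
Put 96 MB in memory block 2; 57 MB remain.
Put 94 MB in memory block 3; 162 MB remain.
Put 94 MB in memory block 3; 68 MB remain.
Put 93 MB in memory block 4; 163 MB remain.
Put 92 MB in memory block 4; 71 MB remain.
Put 90 MB in memory block 5; 166 MB remain.
Put 89 MB in memory block 5; 77 MB remain.

5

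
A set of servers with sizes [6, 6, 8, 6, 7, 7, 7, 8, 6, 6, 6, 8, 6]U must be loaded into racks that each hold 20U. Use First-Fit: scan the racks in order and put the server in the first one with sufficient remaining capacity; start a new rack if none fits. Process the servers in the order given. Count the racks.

5

rack 1: place 6U, 14U left
rack 1: place 6U, 8U left
rack 1: place 8U, 0U left
rack 2: place 6U, 14U left
rack 2: place 7U, 7U left
rack 2: place 7U, 0U left
rack 3: place 7U, 13U left
rack 3: place 8U, 5U left
rack 4: place 6U, 14U left
rack 4: place 6U, 8U left
rack 4: place 6U, 2U left
rack 5: place 8U, 12U left
rack 5: place 6U, 6U left
Final racks: [6,6,8] [6,7,7] [7,8] [6,6,6] [8,6].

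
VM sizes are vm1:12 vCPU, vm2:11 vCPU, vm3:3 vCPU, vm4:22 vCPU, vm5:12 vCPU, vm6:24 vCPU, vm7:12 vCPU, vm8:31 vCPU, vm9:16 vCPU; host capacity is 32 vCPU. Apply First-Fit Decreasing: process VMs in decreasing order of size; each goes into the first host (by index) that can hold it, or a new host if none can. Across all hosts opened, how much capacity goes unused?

Sorted descending: 31, 24, 22, 16, 12, 12, 12, 11, 3.
host 1: place 31 vCPU, 1 vCPU left
host 2: place 24 vCPU, 8 vCPU left
host 3: place 22 vCPU, 10 vCPU left
host 4: place 16 vCPU, 16 vCPU left
host 4: place 12 vCPU, 4 vCPU left
host 5: place 12 vCPU, 20 vCPU left
host 5: place 12 vCPU, 8 vCPU left
host 6: place 11 vCPU, 21 vCPU left
host 2: place 3 vCPU, 5 vCPU left
6 hosts × 32 vCPU = 192 vCPU; used 143 vCPU; unused 49 vCPU.

49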